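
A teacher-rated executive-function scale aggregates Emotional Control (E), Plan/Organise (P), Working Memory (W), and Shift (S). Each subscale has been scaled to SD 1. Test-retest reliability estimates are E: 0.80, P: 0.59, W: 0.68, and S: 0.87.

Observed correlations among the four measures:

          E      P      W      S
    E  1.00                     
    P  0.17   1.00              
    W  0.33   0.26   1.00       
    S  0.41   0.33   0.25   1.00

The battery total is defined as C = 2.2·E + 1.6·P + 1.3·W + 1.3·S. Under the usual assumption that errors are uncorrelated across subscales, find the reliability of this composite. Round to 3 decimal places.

Var(C) = 2.2² + 1.6² + 1.3² + 1.3² + 2·[3.52·0.17 + 2.86·0.33 + 2.86·0.41 + 2.08·0.26 + 2.08·0.33 + 1.69·0.25] = 10.78 + 8.729 = 19.509.
With uncorrelated errors the cross-covariances are all true-score covariance, so they carry over unchanged; only the diagonal terms shrink to ρᵢσᵢ².
True-score variance = [2.2²·0.80 + 1.6²·0.59 + 1.3²·0.68 + 1.3²·0.87] + 8.729 = 8.0019 + 8.729 = 16.7309.
Reliability = 16.7309 / 19.509 = 0.858.

0.858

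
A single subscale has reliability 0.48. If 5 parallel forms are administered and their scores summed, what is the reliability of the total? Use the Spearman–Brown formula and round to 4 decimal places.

0.8219

ρ_k = kρ / (1 + (k−1)ρ) = 5·0.48 / (1 + 4·0.48) = 2.400 / 2.920 = 0.8219.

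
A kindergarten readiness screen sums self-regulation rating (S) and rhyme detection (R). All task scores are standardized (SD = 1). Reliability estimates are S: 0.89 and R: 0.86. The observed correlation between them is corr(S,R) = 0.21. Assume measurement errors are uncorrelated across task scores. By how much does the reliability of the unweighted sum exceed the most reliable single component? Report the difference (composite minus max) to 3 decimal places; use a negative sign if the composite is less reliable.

Var(sum) = 2 + 0.42 = 2.42; true-score variance = 1.75 + 0.42 = 2.17; composite reliability = 0.8967.
Max component reliability = 0.8900.
Difference = 0.8967 − 0.8900 = 0.007.

0.007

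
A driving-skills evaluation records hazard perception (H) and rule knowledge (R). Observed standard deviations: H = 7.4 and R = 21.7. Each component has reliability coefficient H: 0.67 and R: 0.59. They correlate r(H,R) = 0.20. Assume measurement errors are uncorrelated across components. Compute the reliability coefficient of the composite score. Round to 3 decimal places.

0.642

Var(H+R) = 7.4² + 21.7² + 2·[7.4·21.7·0.20] = 525.65 + 64.232 = 589.882.
Because errors are independent across components, Cov(Tᵢ,Tⱼ) = Cov(Xᵢ,Xⱼ); the off-diagonal part of the true-score variance is the same as above.
True-score variance = [7.4²·0.67 + 21.7²·0.59] + 64.232 = 314.514 + 64.232 = 378.746.
Reliability = 378.746 / 589.882 = 0.642.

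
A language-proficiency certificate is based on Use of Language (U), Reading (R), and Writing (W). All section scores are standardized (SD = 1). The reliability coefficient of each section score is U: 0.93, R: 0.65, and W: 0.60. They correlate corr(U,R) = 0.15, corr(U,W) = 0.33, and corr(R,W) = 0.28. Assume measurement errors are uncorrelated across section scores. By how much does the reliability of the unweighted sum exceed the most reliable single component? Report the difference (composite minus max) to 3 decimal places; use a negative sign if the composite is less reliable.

-0.111

Var(sum) = 3 + 1.52 = 4.52; true-score variance = 2.18 + 1.52 = 3.7; composite reliability = 0.8186.
Max component reliability = 0.9300.
Difference = 0.8186 − 0.9300 = -0.111.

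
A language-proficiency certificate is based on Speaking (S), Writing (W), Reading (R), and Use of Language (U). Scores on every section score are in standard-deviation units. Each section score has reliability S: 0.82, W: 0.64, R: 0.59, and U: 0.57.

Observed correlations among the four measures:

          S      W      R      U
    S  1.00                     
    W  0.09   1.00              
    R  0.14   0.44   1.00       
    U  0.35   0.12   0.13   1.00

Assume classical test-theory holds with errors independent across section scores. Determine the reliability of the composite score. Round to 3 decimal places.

0.789

Var(S+W+R+U) = 4 + 2·[0.09 + 0.14 + 0.35 + 0.44 + 0.12 + 0.13] = 4 + 2.54 = 6.54.
Because errors are independent across components, Cov(Tᵢ,Tⱼ) = Cov(Xᵢ,Xⱼ); the off-diagonal part of the true-score variance is the same as above.
True-score variance = [0.82 + 0.64 + 0.59 + 0.57] + 2.54 = 2.62 + 2.54 = 5.16.
Reliability = 5.16 / 6.54 = 0.789.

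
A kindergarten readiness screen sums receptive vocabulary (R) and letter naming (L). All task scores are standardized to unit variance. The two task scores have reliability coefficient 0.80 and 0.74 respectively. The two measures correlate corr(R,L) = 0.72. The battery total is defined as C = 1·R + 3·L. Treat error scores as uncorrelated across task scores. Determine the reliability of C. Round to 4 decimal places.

Var(C) = 1 + 3² + 2·[3·0.72] = 10 + 4.32 = 14.32.
Because errors are independent across components, Cov(Tᵢ,Tⱼ) = Cov(Xᵢ,Xⱼ); the off-diagonal part of the true-score variance is the same as above.
True-score variance = [0.80 + 3²·0.74] + 4.32 = 7.46 + 4.32 = 11.78.
Reliability = 11.78 / 14.32 = 0.8226.

0.8226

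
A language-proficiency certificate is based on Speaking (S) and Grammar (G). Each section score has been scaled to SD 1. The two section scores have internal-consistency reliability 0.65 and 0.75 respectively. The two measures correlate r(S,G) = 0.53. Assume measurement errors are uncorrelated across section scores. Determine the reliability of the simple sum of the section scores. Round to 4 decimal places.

Var(S+G) = 2 + 2·[0.53] = 2 + 1.06 = 3.06.
With uncorrelated errors the cross-covariances are all true-score covariance, so they carry over unchanged; only the diagonal terms shrink to ρᵢσᵢ².
True-score variance = [0.65 + 0.75] + 1.06 = 1.4 + 1.06 = 2.46.
Reliability = 2.46 / 3.06 = 0.8039.

0.8039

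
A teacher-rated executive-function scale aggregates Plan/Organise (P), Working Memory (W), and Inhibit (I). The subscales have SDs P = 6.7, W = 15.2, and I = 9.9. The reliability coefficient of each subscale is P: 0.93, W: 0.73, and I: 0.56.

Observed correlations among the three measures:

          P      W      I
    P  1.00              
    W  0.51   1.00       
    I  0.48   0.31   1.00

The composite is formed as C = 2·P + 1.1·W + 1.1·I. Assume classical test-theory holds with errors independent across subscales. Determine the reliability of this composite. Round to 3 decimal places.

0.868

Var(C) = 2²·6.7² + 1.1²·15.2² + 1.1²·9.9² + 2·[2.2·6.7·15.2·0.51 + 2.2·6.7·9.9·0.48 + 1.21·15.2·9.9·0.31] = 577.711 + 481.508 = 1059.22.
Because errors are independent across components, Cov(Tᵢ,Tⱼ) = Cov(Xᵢ,Xⱼ); the off-diagonal part of the true-score variance is the same as above.
True-score variance = [2²·6.7²·0.93 + 1.1²·15.2²·0.73 + 1.1²·9.9²·0.56] + 481.508 = 437.48 + 481.508 = 918.988.
Reliability = 918.988 / 1059.22 = 0.868.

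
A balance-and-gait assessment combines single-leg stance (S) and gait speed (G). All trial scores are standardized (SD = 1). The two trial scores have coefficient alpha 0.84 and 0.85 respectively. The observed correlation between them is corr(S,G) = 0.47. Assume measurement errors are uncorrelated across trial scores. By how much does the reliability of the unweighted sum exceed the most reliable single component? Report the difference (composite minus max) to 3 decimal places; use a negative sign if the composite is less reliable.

Var(sum) = 2 + 0.94 = 2.94; true-score variance = 1.69 + 0.94 = 2.63; composite reliability = 0.8946.
Max component reliability = 0.8500.
Difference = 0.8946 − 0.8500 = 0.045.

0.045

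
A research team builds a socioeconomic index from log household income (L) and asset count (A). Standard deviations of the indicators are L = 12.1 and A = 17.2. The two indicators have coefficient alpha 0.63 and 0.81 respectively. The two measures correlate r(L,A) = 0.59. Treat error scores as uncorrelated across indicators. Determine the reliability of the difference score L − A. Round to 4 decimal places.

0.4387

Var(L−A) = 12.1² + 17.2² − 2·12.1·17.2·0.59 = 442.25 − 245.582 = 196.668.
Because errors are independent across components, Cov(Tᵢ,Tⱼ) = Cov(Xᵢ,Xⱼ); the off-diagonal part of the true-score variance is the same as above.
True-score variance = [12.1²·0.63 + 17.2²·0.81] − 245.582 = 331.869 − 245.582 = 86.2871.
Reliability = 86.2871 / 196.668 = 0.4387.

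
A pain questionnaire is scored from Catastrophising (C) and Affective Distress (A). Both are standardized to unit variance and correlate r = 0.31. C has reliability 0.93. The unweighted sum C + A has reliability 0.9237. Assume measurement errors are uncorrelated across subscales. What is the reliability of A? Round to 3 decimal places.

0.870

Var(C+A) = 2 + 2·0.31 = 2.620.
True-score variance = ρ_C + ρ_A + 2·0.31, so 0.9237 = (0.93 + ρ_A + 0.62) / 2.620.
ρ_A = 0.9237·2.620 − 0.93 − 0.62 = 0.870.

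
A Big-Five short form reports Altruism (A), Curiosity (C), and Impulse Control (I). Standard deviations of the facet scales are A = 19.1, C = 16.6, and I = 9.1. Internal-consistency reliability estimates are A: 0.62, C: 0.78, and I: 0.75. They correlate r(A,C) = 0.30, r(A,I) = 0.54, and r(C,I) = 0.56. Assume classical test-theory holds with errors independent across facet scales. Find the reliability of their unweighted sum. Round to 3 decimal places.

Var(A+C+I) = 19.1² + 16.6² + 9.1² + 2·[19.1·16.6·0.30 + 19.1·9.1·0.54 + 16.6·9.1·0.56] = 723.18 + 547.138 = 1270.32.
Because errors are independent across components, Cov(Tᵢ,Tⱼ) = Cov(Xᵢ,Xⱼ); the off-diagonal part of the true-score variance is the same as above.
True-score variance = [19.1²·0.62 + 16.6²·0.78 + 9.1²·0.75] + 547.138 = 503.227 + 547.138 = 1050.36.
Reliability = 1050.36 / 1270.32 = 0.827.

0.827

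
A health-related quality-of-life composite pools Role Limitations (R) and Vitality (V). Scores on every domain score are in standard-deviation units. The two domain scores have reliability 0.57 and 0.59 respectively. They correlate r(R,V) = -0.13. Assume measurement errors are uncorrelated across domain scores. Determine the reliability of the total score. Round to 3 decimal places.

0.517

Var(R+V) = 2 + 2·[(-0.13)] = 2 − 0.26 = 1.74.
With uncorrelated errors the cross-covariances are all true-score covariance, so they carry over unchanged; only the diagonal terms shrink to ρᵢσᵢ².
True-score variance = [0.57 + 0.59] − 0.26 = 1.16 − 0.26 = 0.9.
Reliability = 0.9 / 1.74 = 0.517.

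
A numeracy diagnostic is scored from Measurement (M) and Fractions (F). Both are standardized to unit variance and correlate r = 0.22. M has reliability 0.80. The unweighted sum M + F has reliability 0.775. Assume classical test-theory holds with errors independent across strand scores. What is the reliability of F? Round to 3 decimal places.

0.651

Var(M+F) = 2 + 2·0.22 = 2.440.
True-score variance = ρ_M + ρ_F + 2·0.22, so 0.775 = (0.80 + ρ_F + 0.44) / 2.440.
ρ_F = 0.775·2.440 − 0.80 − 0.44 = 0.651.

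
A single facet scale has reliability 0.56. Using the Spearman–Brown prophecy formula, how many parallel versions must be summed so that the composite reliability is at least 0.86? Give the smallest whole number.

k ≥ ρ*(1−ρ₁)/(ρ₁(1−ρ*)) = 0.86·0.44 / (0.56·0.14) = 4.827.
Smallest integer k = 5.

5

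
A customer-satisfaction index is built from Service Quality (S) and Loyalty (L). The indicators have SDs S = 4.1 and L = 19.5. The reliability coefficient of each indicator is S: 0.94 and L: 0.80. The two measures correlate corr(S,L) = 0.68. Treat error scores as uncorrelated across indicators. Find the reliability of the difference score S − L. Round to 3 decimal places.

Var(S−L) = 4.1² + 19.5² − 2·4.1·19.5·0.68 = 397.06 − 108.732 = 288.328.
Because errors are independent across components, Cov(Tᵢ,Tⱼ) = Cov(Xᵢ,Xⱼ); the off-diagonal part of the true-score variance is the same as above.
True-score variance = [4.1²·0.94 + 19.5²·0.80] − 108.732 = 320.001 − 108.732 = 211.269.
Reliability = 211.269 / 288.328 = 0.733.

0.733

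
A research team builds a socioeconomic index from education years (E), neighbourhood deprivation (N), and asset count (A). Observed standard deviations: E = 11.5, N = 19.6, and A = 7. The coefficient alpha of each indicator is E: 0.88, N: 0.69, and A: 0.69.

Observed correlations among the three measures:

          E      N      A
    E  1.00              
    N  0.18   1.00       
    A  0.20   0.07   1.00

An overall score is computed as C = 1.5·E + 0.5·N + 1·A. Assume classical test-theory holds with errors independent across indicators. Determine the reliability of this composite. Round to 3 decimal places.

Var(C) = 1.5²·11.5² + 0.5²·19.6² + 7² + 2·[0.75·11.5·19.6·0.18 + 1.5·11.5·7·0.20 + 0.5·19.6·7·0.07] = 442.603 + 118.762 = 561.365.
With uncorrelated errors the cross-covariances are all true-score covariance, so they carry over unchanged; only the diagonal terms shrink to ρᵢσᵢ².
True-score variance = [1.5²·11.5²·0.88 + 0.5²·19.6²·0.69 + 7²·0.69] + 118.762 = 361.933 + 118.762 = 480.695.
Reliability = 480.695 / 561.365 = 0.856.

0.856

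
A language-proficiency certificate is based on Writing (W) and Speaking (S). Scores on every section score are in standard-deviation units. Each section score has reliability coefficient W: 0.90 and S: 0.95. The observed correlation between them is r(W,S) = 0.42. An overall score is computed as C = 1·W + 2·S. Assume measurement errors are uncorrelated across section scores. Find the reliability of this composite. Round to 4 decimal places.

Var(C) = 1 + 2² + 2·[2·0.42] = 5 + 1.68 = 6.68.
With uncorrelated errors the cross-covariances are all true-score covariance, so they carry over unchanged; only the diagonal terms shrink to ρᵢσᵢ².
True-score variance = [0.90 + 2²·0.95] + 1.68 = 4.7 + 1.68 = 6.38.
Reliability = 6.38 / 6.68 = 0.9551.

0.9551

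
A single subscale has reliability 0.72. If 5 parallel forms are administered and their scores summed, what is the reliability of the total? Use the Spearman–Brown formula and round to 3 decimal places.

0.928

ρ_k = kρ / (1 + (k−1)ρ) = 5·0.72 / (1 + 4·0.72) = 3.600 / 3.880 = 0.928.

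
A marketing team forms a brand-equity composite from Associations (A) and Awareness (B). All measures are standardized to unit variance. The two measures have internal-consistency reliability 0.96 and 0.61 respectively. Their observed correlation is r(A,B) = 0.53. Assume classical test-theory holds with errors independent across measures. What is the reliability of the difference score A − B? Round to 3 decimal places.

Var(A−B) = 1 + 1 − 2·0.53 = 2 − 1.06 = 0.94.
Under uncorrelated errors the observed covariances equal the true-score covariances, so only the own-variance terms attenuate.
True-score variance = [0.96 + 0.61] − 1.06 = 1.57 − 1.06 = 0.51.
Reliability = 0.51 / 0.94 = 0.543.

0.543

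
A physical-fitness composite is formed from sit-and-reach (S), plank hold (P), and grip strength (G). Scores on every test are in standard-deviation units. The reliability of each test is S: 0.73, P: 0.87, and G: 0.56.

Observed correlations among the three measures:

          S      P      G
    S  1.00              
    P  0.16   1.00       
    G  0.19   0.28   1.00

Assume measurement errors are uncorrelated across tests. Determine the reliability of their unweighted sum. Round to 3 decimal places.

0.803

Var(S+P+G) = 3 + 2·[0.16 + 0.19 + 0.28] = 3 + 1.26 = 4.26.
Because errors are independent across components, Cov(Tᵢ,Tⱼ) = Cov(Xᵢ,Xⱼ); the off-diagonal part of the true-score variance is the same as above.
True-score variance = [0.73 + 0.87 + 0.56] + 1.26 = 2.16 + 1.26 = 3.42.
Reliability = 3.42 / 4.26 = 0.803.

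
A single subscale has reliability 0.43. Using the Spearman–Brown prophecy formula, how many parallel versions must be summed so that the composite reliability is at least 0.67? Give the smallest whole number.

k ≥ ρ*(1−ρ₁)/(ρ₁(1−ρ*)) = 0.67·0.57 / (0.43·0.33) = 2.691.
Smallest integer k = 3.

3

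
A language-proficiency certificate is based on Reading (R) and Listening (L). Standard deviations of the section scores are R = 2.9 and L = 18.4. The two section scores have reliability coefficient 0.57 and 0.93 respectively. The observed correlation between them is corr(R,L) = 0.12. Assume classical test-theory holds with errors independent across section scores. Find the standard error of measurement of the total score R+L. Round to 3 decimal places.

Var(total) = 346.97 + 12.8064 = 359.776.
True-score variance = 319.654 + 12.8064 = 332.461, so reliability = 0.9241.
Error variance = 359.776 − 332.461 = 27.3155; SEM = √27.3155 = 5.226.

5.226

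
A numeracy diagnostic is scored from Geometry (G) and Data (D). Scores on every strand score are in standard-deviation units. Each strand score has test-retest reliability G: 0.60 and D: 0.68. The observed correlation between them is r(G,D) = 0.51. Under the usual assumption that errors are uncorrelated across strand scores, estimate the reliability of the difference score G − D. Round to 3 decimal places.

Var(G−D) = 1 + 1 − 2·0.51 = 2 − 1.02 = 0.98.
Under uncorrelated errors the observed covariances equal the true-score covariances, so only the own-variance terms attenuate.
True-score variance = [0.60 + 0.68] − 1.02 = 1.28 − 1.02 = 0.26.
Reliability = 0.26 / 0.98 = 0.265.

0.265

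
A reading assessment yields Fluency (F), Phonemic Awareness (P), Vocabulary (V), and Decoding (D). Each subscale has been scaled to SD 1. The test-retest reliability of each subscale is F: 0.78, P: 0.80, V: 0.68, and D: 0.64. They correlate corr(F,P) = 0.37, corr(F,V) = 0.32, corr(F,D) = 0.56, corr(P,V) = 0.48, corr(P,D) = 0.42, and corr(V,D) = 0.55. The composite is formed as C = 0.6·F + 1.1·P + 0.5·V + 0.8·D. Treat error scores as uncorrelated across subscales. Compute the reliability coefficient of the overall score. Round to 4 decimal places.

0.8827

Var(C) = 0.6² + 1.1² + 0.5² + 0.8² + 2·[0.66·0.37 + 0.3·0.32 + 0.48·0.56 + 0.55·0.48 + 0.88·0.42 + 0.4·0.55] = 2.46 + 2.9252 = 5.3852.
Because errors are independent across components, Cov(Tᵢ,Tⱼ) = Cov(Xᵢ,Xⱼ); the off-diagonal part of the true-score variance is the same as above.
True-score variance = [0.6²·0.78 + 1.1²·0.80 + 0.5²·0.68 + 0.8²·0.64] + 2.9252 = 1.8284 + 2.9252 = 4.7536.
Reliability = 4.7536 / 5.3852 = 0.8827.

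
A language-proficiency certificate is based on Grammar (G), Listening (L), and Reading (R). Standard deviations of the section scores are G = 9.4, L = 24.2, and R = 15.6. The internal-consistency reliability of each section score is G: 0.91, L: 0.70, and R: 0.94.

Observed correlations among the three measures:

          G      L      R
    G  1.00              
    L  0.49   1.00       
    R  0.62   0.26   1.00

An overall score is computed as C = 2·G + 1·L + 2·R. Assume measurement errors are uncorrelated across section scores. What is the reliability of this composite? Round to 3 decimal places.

Var(C) = 2²·9.4² + 24.2² + 2²·15.6² + 2·[2·9.4·24.2·0.49 + 4·9.4·15.6·0.62 + 2·24.2·15.6·0.26] = 1912.52 + 1565.82 = 3478.34.
With uncorrelated errors the cross-covariances are all true-score covariance, so they carry over unchanged; only the diagonal terms shrink to ρᵢσᵢ².
True-score variance = [2²·9.4²·0.91 + 24.2²·0.70 + 2²·15.6²·0.94] + 1565.82 = 1646.61 + 1565.82 = 3212.43.
Reliability = 3212.43 / 3478.34 = 0.924.

0.924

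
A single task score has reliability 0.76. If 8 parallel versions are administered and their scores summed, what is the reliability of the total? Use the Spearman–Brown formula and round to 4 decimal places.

0.9620

ρ_k = kρ / (1 + (k−1)ρ) = 8·0.76 / (1 + 7·0.76) = 6.080 / 6.320 = 0.9620.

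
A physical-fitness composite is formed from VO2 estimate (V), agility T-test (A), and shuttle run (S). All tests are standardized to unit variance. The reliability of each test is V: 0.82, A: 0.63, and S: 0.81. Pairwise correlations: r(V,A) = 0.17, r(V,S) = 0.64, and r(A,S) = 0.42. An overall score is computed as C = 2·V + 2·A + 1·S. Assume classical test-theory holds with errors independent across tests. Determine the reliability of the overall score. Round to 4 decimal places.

0.8363

Var(C) = 2² + 2² + 1 + 2·[4·0.17 + 2·0.64 + 2·0.42] = 9 + 5.6 = 14.6.
With uncorrelated errors the cross-covariances are all true-score covariance, so they carry over unchanged; only the diagonal terms shrink to ρᵢσᵢ².
True-score variance = [2²·0.82 + 2²·0.63 + 0.81] + 5.6 = 6.61 + 5.6 = 12.21.
Reliability = 12.21 / 14.6 = 0.8363.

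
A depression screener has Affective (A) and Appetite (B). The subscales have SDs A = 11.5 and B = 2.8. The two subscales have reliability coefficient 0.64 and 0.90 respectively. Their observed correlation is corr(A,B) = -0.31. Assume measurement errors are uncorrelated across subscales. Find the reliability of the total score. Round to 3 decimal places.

0.597

Var(A+B) = 11.5² + 2.8² + 2·[11.5·2.8·(-0.31)] = 140.09 − 19.964 = 120.126.
Because errors are independent across components, Cov(Tᵢ,Tⱼ) = Cov(Xᵢ,Xⱼ); the off-diagonal part of the true-score variance is the same as above.
True-score variance = [11.5²·0.64 + 2.8²·0.90] − 19.964 = 91.696 − 19.964 = 71.732.
Reliability = 71.732 / 120.126 = 0.597.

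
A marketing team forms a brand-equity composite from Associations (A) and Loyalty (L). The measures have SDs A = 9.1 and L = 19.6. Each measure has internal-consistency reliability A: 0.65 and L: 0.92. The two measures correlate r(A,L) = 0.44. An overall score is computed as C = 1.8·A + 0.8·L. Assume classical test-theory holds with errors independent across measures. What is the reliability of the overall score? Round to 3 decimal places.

Var(C) = 1.8²·9.1² + 0.8²·19.6² + 2·[1.44·9.1·19.6·0.44] = 514.167 + 226.018 = 740.185.
Under uncorrelated errors the observed covariances equal the true-score covariances, so only the own-variance terms attenuate.
True-score variance = [1.8²·9.1²·0.65 + 0.8²·19.6²·0.92] + 226.018 = 400.591 + 226.018 = 626.609.
Reliability = 626.609 / 740.185 = 0.847.

0.847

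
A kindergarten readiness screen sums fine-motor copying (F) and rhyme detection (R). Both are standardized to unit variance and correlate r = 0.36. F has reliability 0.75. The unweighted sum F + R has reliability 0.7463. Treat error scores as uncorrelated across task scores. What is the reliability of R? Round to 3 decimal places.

0.560

Var(F+R) = 2 + 2·0.36 = 2.720.
True-score variance = ρ_F + ρ_R + 2·0.36, so 0.7463 = (0.75 + ρ_R + 0.72) / 2.720.
ρ_R = 0.7463·2.720 − 0.75 − 0.72 = 0.560.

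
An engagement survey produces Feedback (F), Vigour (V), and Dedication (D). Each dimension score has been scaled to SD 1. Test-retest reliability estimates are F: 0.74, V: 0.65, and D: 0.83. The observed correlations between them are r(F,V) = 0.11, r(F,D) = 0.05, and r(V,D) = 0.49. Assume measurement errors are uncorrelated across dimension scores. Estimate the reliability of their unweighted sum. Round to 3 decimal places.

0.819

Var(F+V+D) = 3 + 2·[0.11 + 0.05 + 0.49] = 3 + 1.3 = 4.3.
Because errors are independent across components, Cov(Tᵢ,Tⱼ) = Cov(Xᵢ,Xⱼ); the off-diagonal part of the true-score variance is the same as above.
True-score variance = [0.74 + 0.65 + 0.83] + 1.3 = 2.22 + 1.3 = 3.52.
Reliability = 3.52 / 4.3 = 0.819.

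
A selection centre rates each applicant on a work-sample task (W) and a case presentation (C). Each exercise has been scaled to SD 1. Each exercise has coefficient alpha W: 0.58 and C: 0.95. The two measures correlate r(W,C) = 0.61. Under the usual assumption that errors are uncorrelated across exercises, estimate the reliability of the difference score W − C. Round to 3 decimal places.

0.397

Var(W−C) = 1 + 1 − 2·0.61 = 2 − 1.22 = 0.78.
Under uncorrelated errors the observed covariances equal the true-score covariances, so only the own-variance terms attenuate.
True-score variance = [0.58 + 0.95] − 1.22 = 1.53 − 1.22 = 0.31.
Reliability = 0.31 / 0.78 = 0.397.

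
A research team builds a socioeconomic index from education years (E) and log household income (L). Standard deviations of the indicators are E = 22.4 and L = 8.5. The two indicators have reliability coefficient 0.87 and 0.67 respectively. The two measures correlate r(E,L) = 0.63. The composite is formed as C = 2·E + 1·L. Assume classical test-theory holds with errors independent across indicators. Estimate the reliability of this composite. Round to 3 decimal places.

Var(C) = 2²·22.4² + 8.5² + 2·[2·22.4·8.5·0.63] = 2079.29 + 479.808 = 2559.1.
With uncorrelated errors the cross-covariances are all true-score covariance, so they carry over unchanged; only the diagonal terms shrink to ρᵢσᵢ².
True-score variance = [2²·22.4²·0.87 + 8.5²·0.67] + 479.808 = 1794.53 + 479.808 = 2274.34.
Reliability = 2274.34 / 2559.1 = 0.889.

0.889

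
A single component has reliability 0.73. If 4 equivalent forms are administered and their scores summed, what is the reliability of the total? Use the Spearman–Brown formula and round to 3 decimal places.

ρ_k = kρ / (1 + (k−1)ρ) = 4·0.73 / (1 + 3·0.73) = 2.920 / 3.190 = 0.915.

0.915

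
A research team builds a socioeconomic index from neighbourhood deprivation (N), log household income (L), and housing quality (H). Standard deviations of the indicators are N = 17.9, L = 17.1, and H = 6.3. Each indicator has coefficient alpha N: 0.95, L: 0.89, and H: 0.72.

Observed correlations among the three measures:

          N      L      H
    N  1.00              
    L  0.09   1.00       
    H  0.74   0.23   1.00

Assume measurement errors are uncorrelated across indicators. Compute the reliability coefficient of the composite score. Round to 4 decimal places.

0.9358

Var(N+L+H) = 17.9² + 17.1² + 6.3² + 2·[17.9·17.1·0.09 + 17.9·6.3·0.74 + 17.1·6.3·0.23] = 652.51 + 271.552 = 924.062.
Because errors are independent across components, Cov(Tᵢ,Tⱼ) = Cov(Xᵢ,Xⱼ); the off-diagonal part of the true-score variance is the same as above.
True-score variance = [17.9²·0.95 + 17.1²·0.89 + 6.3²·0.72] + 271.552 = 593.211 + 271.552 = 864.763.
Reliability = 864.763 / 924.062 = 0.9358.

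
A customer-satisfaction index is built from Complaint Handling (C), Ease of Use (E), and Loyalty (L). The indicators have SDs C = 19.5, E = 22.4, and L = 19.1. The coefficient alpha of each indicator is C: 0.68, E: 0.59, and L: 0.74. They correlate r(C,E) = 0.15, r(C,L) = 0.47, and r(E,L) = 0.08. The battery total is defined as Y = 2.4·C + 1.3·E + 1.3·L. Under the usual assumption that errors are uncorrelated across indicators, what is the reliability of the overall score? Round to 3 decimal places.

Var(Y) = 2.4²·19.5² + 1.3²·22.4² + 1.3²·19.1² + 2·[3.12·19.5·22.4·0.15 + 3.12·19.5·19.1·0.47 + 1.69·22.4·19.1·0.08] = 3654.74 + 1616.85 = 5271.6.
Under uncorrelated errors the observed covariances equal the true-score covariances, so only the own-variance terms attenuate.
True-score variance = [2.4²·19.5²·0.68 + 1.3²·22.4²·0.59 + 1.3²·19.1²·0.74] + 1616.85 = 2445.9 + 1616.85 = 4062.75.
Reliability = 4062.75 / 5271.6 = 0.771.

0.771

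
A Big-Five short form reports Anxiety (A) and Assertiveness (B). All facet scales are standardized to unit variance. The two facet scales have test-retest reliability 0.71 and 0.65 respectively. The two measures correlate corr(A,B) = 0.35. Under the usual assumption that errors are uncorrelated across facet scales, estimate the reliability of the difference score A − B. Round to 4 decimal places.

0.5077

Var(A−B) = 1 + 1 − 2·0.35 = 2 − 0.7 = 1.3.
Under uncorrelated errors the observed covariances equal the true-score covariances, so only the own-variance terms attenuate.
True-score variance = [0.71 + 0.65] − 0.7 = 1.36 − 0.7 = 0.66.
Reliability = 0.66 / 1.3 = 0.5077.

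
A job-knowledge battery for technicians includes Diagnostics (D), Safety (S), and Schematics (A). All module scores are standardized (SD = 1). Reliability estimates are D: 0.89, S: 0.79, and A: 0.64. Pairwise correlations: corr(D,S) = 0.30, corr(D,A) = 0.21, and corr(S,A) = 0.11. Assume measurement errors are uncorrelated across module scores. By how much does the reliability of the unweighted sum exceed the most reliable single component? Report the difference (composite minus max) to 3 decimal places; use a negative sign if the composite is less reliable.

Var(sum) = 3 + 1.24 = 4.24; true-score variance = 2.32 + 1.24 = 3.56; composite reliability = 0.8396.
Max component reliability = 0.8900.
Difference = 0.8396 − 0.8900 = -0.050.

-0.050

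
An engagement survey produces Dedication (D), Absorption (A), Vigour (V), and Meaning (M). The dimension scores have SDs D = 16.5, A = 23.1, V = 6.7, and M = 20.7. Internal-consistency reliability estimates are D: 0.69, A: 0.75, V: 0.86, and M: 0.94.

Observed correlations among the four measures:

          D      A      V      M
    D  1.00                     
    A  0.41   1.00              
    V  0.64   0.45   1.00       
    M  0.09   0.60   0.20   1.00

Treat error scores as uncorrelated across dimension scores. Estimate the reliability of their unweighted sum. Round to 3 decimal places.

Var(D+A+V+M) = 16.5² + 23.1² + 6.7² + 20.7² + 2·[16.5·23.1·0.41 + 16.5·6.7·0.64 + 16.5·20.7·0.09 + 23.1·6.7·0.45 + 23.1·20.7·0.60 + 6.7·20.7·0.20] = 1279.24 + 1284.1 = 2563.34.
With uncorrelated errors the cross-covariances are all true-score covariance, so they carry over unchanged; only the diagonal terms shrink to ρᵢσᵢ².
True-score variance = [16.5²·0.69 + 23.1²·0.75 + 6.7²·0.86 + 20.7²·0.94] + 1284.1 = 1029.45 + 1284.1 = 2313.55.
Reliability = 2313.55 / 2563.34 = 0.903.

0.903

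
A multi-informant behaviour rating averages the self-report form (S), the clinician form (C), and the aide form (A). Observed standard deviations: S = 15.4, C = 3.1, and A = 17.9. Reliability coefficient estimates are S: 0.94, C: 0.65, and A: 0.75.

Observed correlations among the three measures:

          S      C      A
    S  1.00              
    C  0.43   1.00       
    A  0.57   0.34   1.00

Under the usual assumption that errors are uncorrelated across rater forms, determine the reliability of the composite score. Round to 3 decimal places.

0.898

Var(S+C+A) = 15.4² + 3.1² + 17.9² + 2·[15.4·3.1·0.43 + 15.4·17.9·0.57 + 3.1·17.9·0.34] = 567.18 + 393.042 = 960.222.
With uncorrelated errors the cross-covariances are all true-score covariance, so they carry over unchanged; only the diagonal terms shrink to ρᵢσᵢ².
True-score variance = [15.4²·0.94 + 3.1²·0.65 + 17.9²·0.75] + 393.042 = 469.484 + 393.042 = 862.526.
Reliability = 862.526 / 960.222 = 0.898.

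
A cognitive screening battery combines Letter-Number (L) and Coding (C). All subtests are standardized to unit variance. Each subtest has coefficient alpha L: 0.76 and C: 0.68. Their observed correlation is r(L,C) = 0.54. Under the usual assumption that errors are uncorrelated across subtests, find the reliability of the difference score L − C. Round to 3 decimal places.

0.391

Var(L−C) = 1 + 1 − 2·0.54 = 2 − 1.08 = 0.92.
With uncorrelated errors the cross-covariances are all true-score covariance, so they carry over unchanged; only the diagonal terms shrink to ρᵢσᵢ².
True-score variance = [0.76 + 0.68] − 1.08 = 1.44 − 1.08 = 0.36.
Reliability = 0.36 / 0.92 = 0.391.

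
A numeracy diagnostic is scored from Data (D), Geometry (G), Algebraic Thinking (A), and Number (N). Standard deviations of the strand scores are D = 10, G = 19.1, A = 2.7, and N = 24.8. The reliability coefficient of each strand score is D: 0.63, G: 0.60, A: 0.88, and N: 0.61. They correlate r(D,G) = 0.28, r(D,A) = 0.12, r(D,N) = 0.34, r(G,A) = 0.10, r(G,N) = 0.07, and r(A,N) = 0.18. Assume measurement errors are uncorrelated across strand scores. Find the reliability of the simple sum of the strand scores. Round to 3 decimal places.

Var(D+G+A+N) = 10² + 19.1² + 2.7² + 24.8² + 2·[10·19.1·0.28 + 10·2.7·0.12 + 10·24.8·0.34 + 19.1·2.7·0.10 + 19.1·24.8·0.07 + 2.7·24.8·0.18] = 1087.14 + 382.815 = 1469.95.
With uncorrelated errors the cross-covariances are all true-score covariance, so they carry over unchanged; only the diagonal terms shrink to ρᵢσᵢ².
True-score variance = [10²·0.63 + 19.1²·0.60 + 2.7²·0.88 + 24.8²·0.61] + 382.815 = 663.476 + 382.815 = 1046.29.
Reliability = 1046.29 / 1469.95 = 0.712.

0.712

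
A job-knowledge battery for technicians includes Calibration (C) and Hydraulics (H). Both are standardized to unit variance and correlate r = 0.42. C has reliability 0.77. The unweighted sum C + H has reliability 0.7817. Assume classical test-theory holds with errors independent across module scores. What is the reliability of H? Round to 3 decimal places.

Var(C+H) = 2 + 2·0.42 = 2.840.
True-score variance = ρ_C + ρ_H + 2·0.42, so 0.7817 = (0.77 + ρ_H + 0.84) / 2.840.
ρ_H = 0.7817·2.840 − 0.77 − 0.84 = 0.610.

0.610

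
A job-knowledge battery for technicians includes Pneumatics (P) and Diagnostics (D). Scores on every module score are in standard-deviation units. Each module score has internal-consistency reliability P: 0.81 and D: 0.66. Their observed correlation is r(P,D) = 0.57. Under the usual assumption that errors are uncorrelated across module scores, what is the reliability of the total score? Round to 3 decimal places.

Var(P+D) = 2 + 2·[0.57] = 2 + 1.14 = 3.14.
Because errors are independent across components, Cov(Tᵢ,Tⱼ) = Cov(Xᵢ,Xⱼ); the off-diagonal part of the true-score variance is the same as above.
True-score variance = [0.81 + 0.66] + 1.14 = 1.47 + 1.14 = 2.61.
Reliability = 2.61 / 3.14 = 0.831.

0.831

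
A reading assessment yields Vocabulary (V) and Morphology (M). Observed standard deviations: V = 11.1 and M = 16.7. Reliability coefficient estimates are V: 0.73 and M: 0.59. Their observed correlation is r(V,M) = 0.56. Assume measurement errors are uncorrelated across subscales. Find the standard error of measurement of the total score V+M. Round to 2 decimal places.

12.15

Var(total) = 402.1 + 207.614 = 609.714.
True-score variance = 254.488 + 207.614 = 462.103, so reliability = 0.7579.
Error variance = 609.714 − 462.103 = 147.612; SEM = √147.612 = 12.15.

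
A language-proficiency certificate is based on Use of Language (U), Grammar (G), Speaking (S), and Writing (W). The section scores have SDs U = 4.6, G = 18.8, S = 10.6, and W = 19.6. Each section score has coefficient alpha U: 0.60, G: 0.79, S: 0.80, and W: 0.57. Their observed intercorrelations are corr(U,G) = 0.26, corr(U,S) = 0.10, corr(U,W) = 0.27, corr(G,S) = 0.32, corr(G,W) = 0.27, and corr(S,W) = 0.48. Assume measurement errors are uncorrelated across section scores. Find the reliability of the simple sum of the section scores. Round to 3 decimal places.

Var(U+G+S+W) = 4.6² + 18.8² + 10.6² + 19.6² + 2·[4.6·18.8·0.26 + 4.6·10.6·0.10 + 4.6·19.6·0.27 + 18.8·10.6·0.32 + 18.8·19.6·0.27 + 10.6·19.6·0.48] = 871.12 + 629.376 = 1500.5.
Under uncorrelated errors the observed covariances equal the true-score covariances, so only the own-variance terms attenuate.
True-score variance = [4.6²·0.60 + 18.8²·0.79 + 10.6²·0.80 + 19.6²·0.57] + 629.376 = 600.773 + 629.376 = 1230.15.
Reliability = 1230.15 / 1500.5 = 0.820.

0.820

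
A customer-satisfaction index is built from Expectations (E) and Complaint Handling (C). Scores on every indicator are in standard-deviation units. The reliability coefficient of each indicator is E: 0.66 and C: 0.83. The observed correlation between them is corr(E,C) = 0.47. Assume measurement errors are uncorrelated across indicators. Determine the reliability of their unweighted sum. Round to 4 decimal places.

0.8265

Var(E+C) = 2 + 2·[0.47] = 2 + 0.94 = 2.94.
Under uncorrelated errors the observed covariances equal the true-score covariances, so only the own-variance terms attenuate.
True-score variance = [0.66 + 0.83] + 0.94 = 1.49 + 0.94 = 2.43.
Reliability = 2.43 / 2.94 = 0.8265.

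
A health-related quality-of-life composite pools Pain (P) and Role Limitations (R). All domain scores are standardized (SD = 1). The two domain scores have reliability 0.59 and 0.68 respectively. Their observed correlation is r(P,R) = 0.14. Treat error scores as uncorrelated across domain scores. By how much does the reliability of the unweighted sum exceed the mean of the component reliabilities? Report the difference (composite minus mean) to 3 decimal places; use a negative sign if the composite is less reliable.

0.045

Var(sum) = 2 + 0.28 = 2.28; true-score variance = 1.27 + 0.28 = 1.55; composite reliability = 0.6798.
Mean component reliability = 0.6350.
Difference = 0.6798 − 0.6350 = 0.045.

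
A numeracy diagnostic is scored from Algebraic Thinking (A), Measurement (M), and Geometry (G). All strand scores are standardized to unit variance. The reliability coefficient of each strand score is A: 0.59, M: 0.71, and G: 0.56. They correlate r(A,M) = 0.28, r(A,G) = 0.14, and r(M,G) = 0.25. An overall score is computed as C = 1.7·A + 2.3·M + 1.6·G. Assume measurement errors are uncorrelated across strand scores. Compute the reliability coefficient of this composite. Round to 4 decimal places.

Var(C) = 1.7² + 2.3² + 1.6² + 2·[3.91·0.28 + 2.72·0.14 + 3.68·0.25] = 10.74 + 4.7912 = 15.5312.
Because errors are independent across components, Cov(Tᵢ,Tⱼ) = Cov(Xᵢ,Xⱼ); the off-diagonal part of the true-score variance is the same as above.
True-score variance = [1.7²·0.59 + 2.3²·0.71 + 1.6²·0.56] + 4.7912 = 6.8946 + 4.7912 = 11.6858.
Reliability = 11.6858 / 15.5312 = 0.7524.

0.7524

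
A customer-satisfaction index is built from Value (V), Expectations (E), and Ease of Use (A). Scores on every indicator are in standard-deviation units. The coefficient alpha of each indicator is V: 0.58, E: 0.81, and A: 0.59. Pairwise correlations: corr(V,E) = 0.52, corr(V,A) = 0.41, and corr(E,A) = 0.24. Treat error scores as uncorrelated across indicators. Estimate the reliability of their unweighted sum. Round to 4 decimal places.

Var(V+E+A) = 3 + 2·[0.52 + 0.41 + 0.24] = 3 + 2.34 = 5.34.
Because errors are independent across components, Cov(Tᵢ,Tⱼ) = Cov(Xᵢ,Xⱼ); the off-diagonal part of the true-score variance is the same as above.
True-score variance = [0.58 + 0.81 + 0.59] + 2.34 = 1.98 + 2.34 = 4.32.
Reliability = 4.32 / 5.34 = 0.8090.

0.8090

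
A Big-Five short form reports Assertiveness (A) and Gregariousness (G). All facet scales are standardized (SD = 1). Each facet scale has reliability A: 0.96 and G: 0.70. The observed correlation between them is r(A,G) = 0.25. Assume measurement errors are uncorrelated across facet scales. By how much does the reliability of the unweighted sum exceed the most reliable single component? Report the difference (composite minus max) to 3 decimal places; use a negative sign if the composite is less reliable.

Var(sum) = 2 + 0.5 = 2.5; true-score variance = 1.66 + 0.5 = 2.16; composite reliability = 0.8640.
Max component reliability = 0.9600.
Difference = 0.8640 − 0.9600 = -0.096.

-0.096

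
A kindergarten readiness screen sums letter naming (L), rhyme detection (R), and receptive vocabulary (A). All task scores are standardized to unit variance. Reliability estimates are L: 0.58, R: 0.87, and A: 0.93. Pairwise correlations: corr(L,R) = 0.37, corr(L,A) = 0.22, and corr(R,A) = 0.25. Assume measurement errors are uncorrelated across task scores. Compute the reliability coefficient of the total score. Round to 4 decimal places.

0.8675

Var(L+R+A) = 3 + 2·[0.37 + 0.22 + 0.25] = 3 + 1.68 = 4.68.
Because errors are independent across components, Cov(Tᵢ,Tⱼ) = Cov(Xᵢ,Xⱼ); the off-diagonal part of the true-score variance is the same as above.
True-score variance = [0.58 + 0.87 + 0.93] + 1.68 = 2.38 + 1.68 = 4.06.
Reliability = 4.06 / 4.68 = 0.8675.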